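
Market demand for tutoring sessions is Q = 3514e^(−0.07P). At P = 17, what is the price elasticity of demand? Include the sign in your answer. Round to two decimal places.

-1.19

At P = 17, Q = 1069.034.
dQ/dP = −0.07·3514e^(−0.07P) = −0.07Q = -74.832.
ε = (dQ/dP)(P/Q) = (-74.832)(17/1069.034).
|ε| > 1, so demand is elastic at this price.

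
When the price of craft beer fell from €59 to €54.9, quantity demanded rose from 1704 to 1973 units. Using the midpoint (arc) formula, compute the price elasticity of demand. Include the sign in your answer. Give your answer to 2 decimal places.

-2.03

ΔQ = 1973 − 1704 = 269; ΔP = 54.9 − 59 = -4.1.
Midpoints: P̄ = 56.95, Q̄ = 1838.5.
ε = (ΔQ/ΔP)(P̄/Q̄) = (269/-4.1)(56.95/1838.5).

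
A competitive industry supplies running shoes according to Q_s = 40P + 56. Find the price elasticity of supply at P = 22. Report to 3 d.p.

At P = 22, Q_s = 936.
dQ_s/dP = 40.
ε_s = (dQ_s/dP)(P/Q_s) = (40)(22/936).

0.940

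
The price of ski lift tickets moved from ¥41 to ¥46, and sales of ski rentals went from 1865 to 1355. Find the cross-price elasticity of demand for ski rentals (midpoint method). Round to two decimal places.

-2.76

ΔQ_x = 1355 − 1865 = -510; ΔP_y = 46 − 41 = 5.
Midpoints: P̄_y = 43.50, Q̄_x = 1610.0.
ε_xy = (ΔQ_x/ΔP_y)(P̄_y/Q̄_x) = (-510/5)(43.50/1610.0).
ε_xy < 0, so the goods are complements.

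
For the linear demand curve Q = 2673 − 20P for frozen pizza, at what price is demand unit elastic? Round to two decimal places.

66.83

For linear demand Q = a − bP, ε = −bP/(a − bP). |ε| = 1 when bP = a − bP, i.e. P = a/(2b).
P = 2673/(2·20) = 2673/40 = 66.8250.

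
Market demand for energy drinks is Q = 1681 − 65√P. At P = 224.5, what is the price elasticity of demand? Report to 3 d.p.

At P = 224.5, Q = 707.084.
dQ/dP = −65/(2√P) = -2.169.
ε = (dQ/dP)(P/Q) = (-2.169)(224.5/707.084).
|ε| < 1, so demand is inelastic at this price.

-0.689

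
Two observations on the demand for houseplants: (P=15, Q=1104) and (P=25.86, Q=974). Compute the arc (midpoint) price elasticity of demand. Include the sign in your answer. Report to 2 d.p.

-0.24

ΔQ = 974 − 1104 = -130; ΔP = 25.86 − 15 = 10.86.
Midpoints: P̄ = 20.43, Q̄ = 1039.0.
ε = (ΔQ/ΔP)(P̄/Q̄) = (-130/10.86)(20.43/1039.0).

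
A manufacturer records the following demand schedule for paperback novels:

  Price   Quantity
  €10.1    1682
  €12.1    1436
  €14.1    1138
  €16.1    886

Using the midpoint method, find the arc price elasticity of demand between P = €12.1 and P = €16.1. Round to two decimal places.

-1.67

At P = 12.1, Q = 1436; at P = 16.1, Q = 886.
ΔQ = -550, ΔP = 4.0. Midpoints: P̄ = 14.10, Q̄ = 1161.0.
ε = (ΔQ/ΔP)(P̄/Q̄) = (-550/4.0)(14.10/1161.0).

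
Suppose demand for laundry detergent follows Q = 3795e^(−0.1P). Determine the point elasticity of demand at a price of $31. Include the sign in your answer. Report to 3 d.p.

At P = 31, Q = 170.962.
dQ/dP = −0.1·3795e^(−0.1P) = −0.1Q = -17.096.
ε = (dQ/dP)(P/Q) = (-17.096)(31/170.962).
|ε| > 1, so demand is elastic at this price.

-3.100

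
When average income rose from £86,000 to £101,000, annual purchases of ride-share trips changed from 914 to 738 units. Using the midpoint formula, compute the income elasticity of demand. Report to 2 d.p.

-1.33

ΔQ = -176, ΔI = 15000. Midpoints: Ī = 93,500, Q̄ = 826.0.
ε_I = (ΔQ/ΔI)(Ī/Q̄) = (-176/15000)(93500/826.0).
ε_I < 0, so the good is inferior.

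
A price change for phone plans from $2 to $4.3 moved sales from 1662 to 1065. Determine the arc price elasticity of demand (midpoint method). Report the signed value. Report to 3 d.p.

ΔQ = 1065 − 1662 = -597; ΔP = 4.3 − 2 = 2.3.
Midpoints: P̄ = 3.15, Q̄ = 1363.5.
ε = (ΔQ/ΔP)(P̄/Q̄) = (-597/2.3)(3.15/1363.5).

-0.600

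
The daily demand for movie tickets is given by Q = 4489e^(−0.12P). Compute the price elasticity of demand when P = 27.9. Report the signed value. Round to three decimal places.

-3.348

At P = 27.9, Q = 157.809.
dQ/dP = −0.12·4489e^(−0.12P) = −0.12Q = -18.937.
ε = (dQ/dP)(P/Q) = (-18.937)(27.9/157.809).
|ε| > 1, so demand is elastic at this price.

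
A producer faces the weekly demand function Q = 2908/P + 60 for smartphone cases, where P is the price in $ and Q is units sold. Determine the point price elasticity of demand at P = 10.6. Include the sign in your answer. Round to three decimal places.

-0.821

At P = 10.6, Q = 334.340.
dQ/dP = −2908/P² = -25.881.
ε = (dQ/dP)(P/Q) = (-25.881)(10.6/334.340).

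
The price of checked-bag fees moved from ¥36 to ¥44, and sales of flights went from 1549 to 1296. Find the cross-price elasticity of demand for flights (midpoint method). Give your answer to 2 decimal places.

ΔQ_x = 1296 − 1549 = -253; ΔP_y = 44 − 36 = 8.
Midpoints: P̄_y = 40.00, Q̄_x = 1422.5.
ε_xy = (ΔQ_x/ΔP_y)(P̄_y/Q̄_x) = (-253/8)(40.00/1422.5).
ε_xy < 0, so the goods are complements.

-0.89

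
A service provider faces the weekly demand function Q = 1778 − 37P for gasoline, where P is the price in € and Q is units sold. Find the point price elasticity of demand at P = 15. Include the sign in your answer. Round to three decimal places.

-0.454

At P = 15, Q = 1223.
dQ/dP = −37.
ε = (dQ/dP)(P/Q) = (-37)(15/1223).
|ε| < 1, so demand is inelastic at this price.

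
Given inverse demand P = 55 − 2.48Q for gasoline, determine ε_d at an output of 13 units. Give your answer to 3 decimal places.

-0.706

At Q = 13, P = 55 − 2.48(13) = 22.76.
dP/dQ = −2.48, so dQ/dP = 1/(−2.48) = -0.403.
ε = (dQ/dP)(P/Q) = (-0.403)(22.76/13).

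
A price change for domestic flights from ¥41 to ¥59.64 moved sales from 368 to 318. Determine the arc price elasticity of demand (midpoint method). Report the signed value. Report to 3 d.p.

-0.394

ΔQ = 318 − 368 = -50; ΔP = 59.64 − 41 = 18.64.
Midpoints: P̄ = 50.32, Q̄ = 343.0.
ε = (ΔQ/ΔP)(P̄/Q̄) = (-50/18.64)(50.32/343.0).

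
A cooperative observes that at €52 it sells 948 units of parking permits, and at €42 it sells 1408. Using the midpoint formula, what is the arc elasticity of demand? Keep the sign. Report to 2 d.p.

ΔQ = 1408 − 948 = 460; ΔP = 42 − 52 = -10.
Midpoints: P̄ = 47.00, Q̄ = 1178.0.
ε = (ΔQ/ΔP)(P̄/Q̄) = (460/-10)(47.00/1178.0).

-1.84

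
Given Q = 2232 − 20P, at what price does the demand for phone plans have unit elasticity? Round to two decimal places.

55.80

For linear demand Q = a − bP, ε = −bP/(a − bP). |ε| = 1 when bP = a − bP, i.e. P = a/(2b).
P = 2232/(2·20) = 2232/40 = 55.8000.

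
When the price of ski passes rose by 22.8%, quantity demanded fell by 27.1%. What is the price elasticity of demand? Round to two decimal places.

-1.19

ε = %ΔQ / %ΔP = (-27.1)/(22.8) = -1.189.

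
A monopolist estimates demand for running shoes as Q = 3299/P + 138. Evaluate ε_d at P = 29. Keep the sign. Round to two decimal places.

-0.45

At P = 29, Q = 251.759.
dQ/dP = −3299/P² = -3.923.
ε = (dQ/dP)(P/Q) = (-3.923)(29/251.759).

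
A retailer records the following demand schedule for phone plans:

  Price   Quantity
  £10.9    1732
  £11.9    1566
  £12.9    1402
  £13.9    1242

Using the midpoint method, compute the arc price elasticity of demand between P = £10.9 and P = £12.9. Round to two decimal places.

-1.25

At P = 10.9, Q = 1732; at P = 12.9, Q = 1402.
ΔQ = -330, ΔP = 2.0. Midpoints: P̄ = 11.90, Q̄ = 1567.0.
ε = (ΔQ/ΔP)(P̄/Q̄) = (-330/2.0)(11.90/1567.0).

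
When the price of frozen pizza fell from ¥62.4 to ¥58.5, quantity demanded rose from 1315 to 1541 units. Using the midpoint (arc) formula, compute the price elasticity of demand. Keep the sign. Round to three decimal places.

ΔQ = 1541 − 1315 = 226; ΔP = 58.5 − 62.4 = -3.9.
Midpoints: P̄ = 60.45, Q̄ = 1428.0.
ε = (ΔQ/ΔP)(P̄/Q̄) = (226/-3.9)(60.45/1428.0).

-2.453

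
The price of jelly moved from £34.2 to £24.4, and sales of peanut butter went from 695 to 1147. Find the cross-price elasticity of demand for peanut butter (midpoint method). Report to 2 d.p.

ΔQ_x = 1147 − 695 = 452; ΔP_y = 24.4 − 34.2 = -9.8.
Midpoints: P̄_y = 29.30, Q̄_x = 921.0.
ε_xy = (ΔQ_x/ΔP_y)(P̄_y/Q̄_x) = (452/-9.8)(29.30/921.0).
ε_xy < 0, so the goods are complements.

-1.47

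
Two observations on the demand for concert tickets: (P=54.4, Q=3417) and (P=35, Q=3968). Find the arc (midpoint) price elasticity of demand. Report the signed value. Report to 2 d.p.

ΔQ = 3968 − 3417 = 551; ΔP = 35 − 54.4 = -19.4.
Midpoints: P̄ = 44.70, Q̄ = 3692.5.
ε = (ΔQ/ΔP)(P̄/Q̄) = (551/-19.4)(44.70/3692.5).

-0.34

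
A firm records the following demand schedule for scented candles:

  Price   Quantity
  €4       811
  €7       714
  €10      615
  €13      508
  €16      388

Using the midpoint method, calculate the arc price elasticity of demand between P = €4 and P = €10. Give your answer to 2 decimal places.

-0.32

At P = 4, Q = 811; at P = 10, Q = 615.
ΔQ = -196, ΔP = 6. Midpoints: P̄ = 7.00, Q̄ = 713.0.
ε = (ΔQ/ΔP)(P̄/Q̄) = (-196/6)(7.00/713.0).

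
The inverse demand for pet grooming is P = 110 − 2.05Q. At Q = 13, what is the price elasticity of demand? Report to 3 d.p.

-3.128

At Q = 13, P = 110 − 2.05(13) = 83.35.
dP/dQ = −2.05, so dQ/dP = 1/(−2.05) = -0.488.
ε = (dQ/dP)(P/Q) = (-0.488)(83.35/13).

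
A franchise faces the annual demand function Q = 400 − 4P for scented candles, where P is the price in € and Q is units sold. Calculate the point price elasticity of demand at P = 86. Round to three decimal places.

At P = 86, Q = 56.
dQ/dP = −4.
ε = (dQ/dP)(P/Q) = (-4)(86/56).
|ε| > 1, so demand is elastic at this price.

-6.143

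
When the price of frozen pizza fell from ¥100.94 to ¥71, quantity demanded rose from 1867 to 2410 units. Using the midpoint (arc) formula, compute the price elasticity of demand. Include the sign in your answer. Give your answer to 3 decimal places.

-0.729

ΔQ = 2410 − 1867 = 543; ΔP = 71 − 100.94 = -29.94.
Midpoints: P̄ = 85.97, Q̄ = 2138.5.
ε = (ΔQ/ΔP)(P̄/Q̄) = (543/-29.94)(85.97/2138.5).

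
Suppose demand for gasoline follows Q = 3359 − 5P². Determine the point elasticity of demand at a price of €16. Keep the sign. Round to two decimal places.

-1.23

At P = 16, Q = 2079.
dQ/dP = −10P = -160.
ε = (dQ/dP)(P/Q) = (-160)(16/2079).
|ε| > 1, so demand is elastic at this price.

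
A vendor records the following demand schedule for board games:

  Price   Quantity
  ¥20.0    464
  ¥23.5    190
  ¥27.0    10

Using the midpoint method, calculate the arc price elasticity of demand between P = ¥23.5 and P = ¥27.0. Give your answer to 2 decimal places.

-12.99

At P = 23.5, Q = 190; at P = 27.0, Q = 10.
ΔQ = -180, ΔP = 3.5. Midpoints: P̄ = 25.25, Q̄ = 100.0.
ε = (ΔQ/ΔP)(P̄/Q̄) = (-180/3.5)(25.25/100.0).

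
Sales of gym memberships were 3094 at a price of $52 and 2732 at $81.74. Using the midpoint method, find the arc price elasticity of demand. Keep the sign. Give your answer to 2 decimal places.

ΔQ = 2732 − 3094 = -362; ΔP = 81.74 − 52 = 29.74.
Midpoints: P̄ = 66.87, Q̄ = 2913.0.
ε = (ΔQ/ΔP)(P̄/Q̄) = (-362/29.74)(66.87/2913.0).

-0.28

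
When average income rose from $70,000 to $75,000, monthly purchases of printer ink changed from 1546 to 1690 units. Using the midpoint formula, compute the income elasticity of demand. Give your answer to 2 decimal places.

ΔQ = 144, ΔI = 5000. Midpoints: Ī = 72,500, Q̄ = 1618.0.
ε_I = (ΔQ/ΔI)(Ī/Q̄) = (144/5000)(72500/1618.0).

1.29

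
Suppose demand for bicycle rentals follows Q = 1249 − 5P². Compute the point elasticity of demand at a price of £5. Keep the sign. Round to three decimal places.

-0.222

At P = 5, Q = 1124.
dQ/dP = −10P = -50.
ε = (dQ/dP)(P/Q) = (-50)(5/1124).
|ε| < 1, so demand is inelastic at this price.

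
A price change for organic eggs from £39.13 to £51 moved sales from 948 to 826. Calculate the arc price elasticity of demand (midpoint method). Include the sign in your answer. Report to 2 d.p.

ΔQ = 826 − 948 = -122; ΔP = 51 − 39.13 = 11.87.
Midpoints: P̄ = 45.06, Q̄ = 887.0.
ε = (ΔQ/ΔP)(P̄/Q̄) = (-122/11.87)(45.06/887.0).

-0.52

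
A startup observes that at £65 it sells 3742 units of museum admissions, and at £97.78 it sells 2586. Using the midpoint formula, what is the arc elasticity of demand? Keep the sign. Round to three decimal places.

ΔQ = 2586 − 3742 = -1156; ΔP = 97.78 − 65 = 32.78.
Midpoints: P̄ = 81.39, Q̄ = 3164.0.
ε = (ΔQ/ΔP)(P̄/Q̄) = (-1156/32.78)(81.39/3164.0).

-0.907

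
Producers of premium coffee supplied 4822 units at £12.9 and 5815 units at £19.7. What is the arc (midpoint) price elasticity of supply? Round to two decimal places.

ΔQ = 5815 − 4822 = 993; ΔP = 19.7 − 12.9 = 6.8.
Midpoints: P̄ = 16.30, Q̄ = 5318.5.
ε_s = (ΔQ/ΔP)(P̄/Q̄) = (993/6.8)(16.30/5318.5).

0.45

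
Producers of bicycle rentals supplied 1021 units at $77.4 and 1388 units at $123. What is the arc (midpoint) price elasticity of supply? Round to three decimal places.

ΔQ = 1388 − 1021 = 367; ΔP = 123 − 77.4 = 45.6.
Midpoints: P̄ = 100.20, Q̄ = 1204.5.
ε_s = (ΔQ/ΔP)(P̄/Q̄) = (367/45.6)(100.20/1204.5).

0.670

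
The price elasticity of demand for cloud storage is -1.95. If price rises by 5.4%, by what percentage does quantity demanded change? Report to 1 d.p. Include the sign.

%ΔQ ≈ ε × %ΔP = (-1.95)(5.4%) = -10.53%.

-10.5%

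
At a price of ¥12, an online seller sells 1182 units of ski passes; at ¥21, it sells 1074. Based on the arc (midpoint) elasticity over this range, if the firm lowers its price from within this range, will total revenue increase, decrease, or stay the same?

decrease

Arc ε = (-108/9)(16.50/1128.0) ≈ -0.176.
|ε| = 0.18 < 1, so demand is inelastic. A price cut therefore reduces total revenue.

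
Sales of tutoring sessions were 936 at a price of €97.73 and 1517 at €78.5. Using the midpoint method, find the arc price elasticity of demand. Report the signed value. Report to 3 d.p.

-2.171

ΔQ = 1517 − 936 = 581; ΔP = 78.5 − 97.73 = -19.23.
Midpoints: P̄ = 88.12, Q̄ = 1226.5.
ε = (ΔQ/ΔP)(P̄/Q̄) = (581/-19.23)(88.12/1226.5).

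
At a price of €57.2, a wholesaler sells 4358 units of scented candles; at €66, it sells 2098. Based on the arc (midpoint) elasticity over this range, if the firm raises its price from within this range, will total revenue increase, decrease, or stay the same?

Arc ε = (-2260/8.8)(61.60/3228.0) ≈ -4.901.
|ε| = 4.90 > 1, so demand is elastic. A price rise therefore reduces total revenue.

decrease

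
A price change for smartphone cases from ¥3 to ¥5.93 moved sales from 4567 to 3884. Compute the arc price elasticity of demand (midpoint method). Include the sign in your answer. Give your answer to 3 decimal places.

-0.246

ΔQ = 3884 − 4567 = -683; ΔP = 5.93 − 3 = 2.93.
Midpoints: P̄ = 4.46, Q̄ = 4225.5.
ε = (ΔQ/ΔP)(P̄/Q̄) = (-683/2.93)(4.46/4225.5).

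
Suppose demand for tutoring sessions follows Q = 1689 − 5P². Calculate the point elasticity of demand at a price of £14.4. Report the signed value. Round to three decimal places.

-3.179

At P = 14.4, Q = 652.200.
dQ/dP = −10P = -144.
ε = (dQ/dP)(P/Q) = (-144)(14.4/652.200).
|ε| > 1, so demand is elastic at this price.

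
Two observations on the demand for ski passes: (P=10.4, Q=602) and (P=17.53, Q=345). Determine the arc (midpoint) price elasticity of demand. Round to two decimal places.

-1.06

ΔQ = 345 − 602 = -257; ΔP = 17.53 − 10.4 = 7.13.
Midpoints: P̄ = 13.96, Q̄ = 473.5.
ε = (ΔQ/ΔP)(P̄/Q̄) = (-257/7.13)(13.96/473.5).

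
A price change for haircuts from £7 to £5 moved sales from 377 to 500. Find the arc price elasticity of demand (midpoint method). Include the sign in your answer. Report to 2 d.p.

ΔQ = 500 − 377 = 123; ΔP = 5 − 7 = -2.
Midpoints: P̄ = 6.00, Q̄ = 438.5.
ε = (ΔQ/ΔP)(P̄/Q̄) = (123/-2)(6.00/438.5).

-0.84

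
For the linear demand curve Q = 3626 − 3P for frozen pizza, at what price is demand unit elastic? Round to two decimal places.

604.33

For linear demand Q = a − bP, ε = −bP/(a − bP). |ε| = 1 when bP = a − bP, i.e. P = a/(2b).
P = 3626/(2·3) = 3626/6 = 604.3333.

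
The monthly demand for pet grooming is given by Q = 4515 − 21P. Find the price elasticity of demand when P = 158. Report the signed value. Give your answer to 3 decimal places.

-2.772

At P = 158, Q = 1197.
dQ/dP = −21.
ε = (dQ/dP)(P/Q) = (-21)(158/1197).
|ε| > 1, so demand is elastic at this price.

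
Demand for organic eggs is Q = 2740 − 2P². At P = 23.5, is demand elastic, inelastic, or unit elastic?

Q = 1635.500, dQ/dP = -94.
ε = (dQ/dP)(P/Q) ≈ -1.351.
|ε| = 1.35 > 1.

elastic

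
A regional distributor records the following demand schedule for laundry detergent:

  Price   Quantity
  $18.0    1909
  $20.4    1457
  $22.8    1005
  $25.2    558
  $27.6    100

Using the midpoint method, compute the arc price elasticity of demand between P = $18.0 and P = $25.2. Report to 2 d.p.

At P = 18.0, Q = 1909; at P = 25.2, Q = 558.
ΔQ = -1351, ΔP = 7.2. Midpoints: P̄ = 21.60, Q̄ = 1233.5.
ε = (ΔQ/ΔP)(P̄/Q̄) = (-1351/7.2)(21.60/1233.5).

-3.29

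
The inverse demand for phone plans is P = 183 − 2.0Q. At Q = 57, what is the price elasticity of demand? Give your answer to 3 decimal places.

-0.605

At Q = 57, P = 183 − 2.0(57) = 69.00.
dP/dQ = −2.0, so dQ/dP = 1/(−2.0) = -0.500.
ε = (dQ/dP)(P/Q) = (-0.500)(69.00/57).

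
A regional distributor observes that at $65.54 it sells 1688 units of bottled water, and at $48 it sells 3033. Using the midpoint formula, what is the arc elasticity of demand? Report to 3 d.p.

ΔQ = 3033 − 1688 = 1345; ΔP = 48 − 65.54 = -17.54.
Midpoints: P̄ = 56.77, Q̄ = 2360.5.
ε = (ΔQ/ΔP)(P̄/Q̄) = (1345/-17.54)(56.77/2360.5).

-1.844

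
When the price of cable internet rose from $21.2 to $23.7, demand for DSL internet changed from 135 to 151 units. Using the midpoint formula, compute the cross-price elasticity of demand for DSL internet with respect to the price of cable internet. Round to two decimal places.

1.00

ΔQ_x = 151 − 135 = 16; ΔP_y = 23.7 − 21.2 = 2.5.
Midpoints: P̄_y = 22.45, Q̄_x = 143.0.
ε_xy = (ΔQ_x/ΔP_y)(P̄_y/Q̄_x) = (16/2.5)(22.45/143.0).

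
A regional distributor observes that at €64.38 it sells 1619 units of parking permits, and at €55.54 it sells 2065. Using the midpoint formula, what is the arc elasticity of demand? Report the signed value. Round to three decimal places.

-1.642

ΔQ = 2065 − 1619 = 446; ΔP = 55.54 − 64.38 = -8.84.
Midpoints: P̄ = 59.96, Q̄ = 1842.0.
ε = (ΔQ/ΔP)(P̄/Q̄) = (446/-8.84)(59.96/1842.0).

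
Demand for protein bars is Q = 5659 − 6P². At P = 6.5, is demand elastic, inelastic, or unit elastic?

Q = 5405.500, dQ/dP = -78.
ε = (dQ/dP)(P/Q) ≈ -0.094.
|ε| = 0.09 < 1.

inelastic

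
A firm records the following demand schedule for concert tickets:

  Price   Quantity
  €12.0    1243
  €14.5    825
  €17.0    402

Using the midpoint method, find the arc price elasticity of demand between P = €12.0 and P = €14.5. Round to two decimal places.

At P = 12.0, Q = 1243; at P = 14.5, Q = 825.
ΔQ = -418, ΔP = 2.5. Midpoints: P̄ = 13.25, Q̄ = 1034.0.
ε = (ΔQ/ΔP)(P̄/Q̄) = (-418/2.5)(13.25/1034.0).

-2.14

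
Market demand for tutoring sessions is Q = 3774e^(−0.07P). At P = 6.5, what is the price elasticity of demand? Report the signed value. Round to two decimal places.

-0.46

At P = 6.5, Q = 2394.407.
dQ/dP = −0.07·3774e^(−0.07P) = −0.07Q = -167.608.
ε = (dQ/dP)(P/Q) = (-167.608)(6.5/2394.407).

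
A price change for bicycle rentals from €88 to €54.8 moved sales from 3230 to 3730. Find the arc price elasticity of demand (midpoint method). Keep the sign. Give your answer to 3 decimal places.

-0.309

ΔQ = 3730 − 3230 = 500; ΔP = 54.8 − 88 = -33.2.
Midpoints: P̄ = 71.40, Q̄ = 3480.0.
ε = (ΔQ/ΔP)(P̄/Q̄) = (500/-33.2)(71.40/3480.0).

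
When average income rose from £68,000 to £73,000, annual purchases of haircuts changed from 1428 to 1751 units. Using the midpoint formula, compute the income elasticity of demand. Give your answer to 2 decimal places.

2.87

ΔQ = 323, ΔI = 5000. Midpoints: Ī = 70,500, Q̄ = 1589.5.
ε_I = (ΔQ/ΔI)(Ī/Q̄) = (323/5000)(70500/1589.5).
ε_I > 0, so the good is normal.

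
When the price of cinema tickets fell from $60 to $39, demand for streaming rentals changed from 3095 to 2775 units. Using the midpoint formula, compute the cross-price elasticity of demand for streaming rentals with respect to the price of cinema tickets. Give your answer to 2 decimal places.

0.26

ΔQ_x = 2775 − 3095 = -320; ΔP_y = 39 − 60 = -21.
Midpoints: P̄_y = 49.50, Q̄_x = 2935.0.
ε_xy = (ΔQ_x/ΔP_y)(P̄_y/Q̄_x) = (-320/-21)(49.50/2935.0).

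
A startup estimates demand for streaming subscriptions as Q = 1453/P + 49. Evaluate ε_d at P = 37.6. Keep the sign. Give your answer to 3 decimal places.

-0.441

At P = 37.6, Q = 87.644.
dQ/dP = −1453/P² = -1.028.
ε = (dQ/dP)(P/Q) = (-1.028)(37.6/87.644).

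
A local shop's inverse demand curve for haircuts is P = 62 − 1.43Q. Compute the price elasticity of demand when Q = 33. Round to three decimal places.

-0.314

At Q = 33, P = 62 − 1.43(33) = 14.81.
dP/dQ = −1.43, so dQ/dP = 1/(−1.43) = -0.699.
ε = (dQ/dP)(P/Q) = (-0.699)(14.81/33).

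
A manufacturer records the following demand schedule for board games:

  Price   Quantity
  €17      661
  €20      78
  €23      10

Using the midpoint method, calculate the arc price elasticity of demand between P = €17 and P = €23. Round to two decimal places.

At P = 17, Q = 661; at P = 23, Q = 10.
ΔQ = -651, ΔP = 6. Midpoints: P̄ = 20.00, Q̄ = 335.5.
ε = (ΔQ/ΔP)(P̄/Q̄) = (-651/6)(20.00/335.5).

-6.47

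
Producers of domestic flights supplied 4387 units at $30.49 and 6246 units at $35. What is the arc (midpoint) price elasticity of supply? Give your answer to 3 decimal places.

2.539

ΔQ = 6246 − 4387 = 1859; ΔP = 35 − 30.49 = 4.51.
Midpoints: P̄ = 32.74, Q̄ = 5316.5.
ε_s = (ΔQ/ΔP)(P̄/Q̄) = (1859/4.51)(32.74/5316.5).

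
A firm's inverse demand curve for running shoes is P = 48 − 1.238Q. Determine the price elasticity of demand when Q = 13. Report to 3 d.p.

-1.982

At Q = 13, P = 48 − 1.238(13) = 31.91.
dP/dQ = −1.238, so dQ/dP = 1/(−1.238) = -0.808.
ε = (dQ/dP)(P/Q) = (-0.808)(31.91/13).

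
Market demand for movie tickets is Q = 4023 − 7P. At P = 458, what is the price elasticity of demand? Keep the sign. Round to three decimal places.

At P = 458, Q = 817.
dQ/dP = −7.
ε = (dQ/dP)(P/Q) = (-7)(458/817).
|ε| > 1, so demand is elastic at this price.

-3.924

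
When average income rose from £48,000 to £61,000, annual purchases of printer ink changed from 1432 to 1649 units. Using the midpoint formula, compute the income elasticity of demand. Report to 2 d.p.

ΔQ = 217, ΔI = 13000. Midpoints: Ī = 54,500, Q̄ = 1540.5.
ε_I = (ΔQ/ΔI)(Ī/Q̄) = (217/13000)(54500/1540.5).

0.59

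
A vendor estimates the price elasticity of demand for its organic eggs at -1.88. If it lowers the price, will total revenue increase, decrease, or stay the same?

increase

|ε| = 1.88 > 1, so demand is elastic. A price cut therefore raises total revenue.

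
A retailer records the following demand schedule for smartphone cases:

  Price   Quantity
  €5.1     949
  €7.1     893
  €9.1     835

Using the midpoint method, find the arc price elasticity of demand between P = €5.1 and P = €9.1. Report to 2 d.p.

-0.23

At P = 5.1, Q = 949; at P = 9.1, Q = 835.
ΔQ = -114, ΔP = 4.0. Midpoints: P̄ = 7.10, Q̄ = 892.0.
ε = (ΔQ/ΔP)(P̄/Q̄) = (-114/4.0)(7.10/892.0).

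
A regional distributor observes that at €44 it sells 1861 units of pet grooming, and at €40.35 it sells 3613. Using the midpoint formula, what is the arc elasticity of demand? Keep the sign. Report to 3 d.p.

ΔQ = 3613 − 1861 = 1752; ΔP = 40.35 − 44 = -3.65.
Midpoints: P̄ = 42.17, Q̄ = 2737.0.
ε = (ΔQ/ΔP)(P̄/Q̄) = (1752/-3.65)(42.17/2737.0).

-7.396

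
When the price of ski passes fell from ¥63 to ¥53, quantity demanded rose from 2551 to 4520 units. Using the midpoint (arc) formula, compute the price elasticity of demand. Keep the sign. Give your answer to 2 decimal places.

ΔQ = 4520 − 2551 = 1969; ΔP = 53 − 63 = -10.
Midpoints: P̄ = 58.00, Q̄ = 3535.5.
ε = (ΔQ/ΔP)(P̄/Q̄) = (1969/-10)(58.00/3535.5).

-3.23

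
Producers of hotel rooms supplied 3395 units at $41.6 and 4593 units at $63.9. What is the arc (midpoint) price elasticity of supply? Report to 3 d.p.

ΔQ = 4593 − 3395 = 1198; ΔP = 63.9 − 41.6 = 22.3.
Midpoints: P̄ = 52.75, Q̄ = 3994.0.
ε_s = (ΔQ/ΔP)(P̄/Q̄) = (1198/22.3)(52.75/3994.0).

0.710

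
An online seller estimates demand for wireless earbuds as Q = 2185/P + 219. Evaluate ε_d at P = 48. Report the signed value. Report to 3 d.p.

-0.172

At P = 48, Q = 264.521.
dQ/dP = −2185/P² = -0.948.
ε = (dQ/dP)(P/Q) = (-0.948)(48/264.521).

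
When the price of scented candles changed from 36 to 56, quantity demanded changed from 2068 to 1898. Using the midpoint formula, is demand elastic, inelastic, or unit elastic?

inelastic

Arc ε ≈ -0.197.
|ε| = 0.20 < 1.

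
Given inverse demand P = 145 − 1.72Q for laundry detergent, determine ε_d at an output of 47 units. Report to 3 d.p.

-0.794

At Q = 47, P = 145 − 1.72(47) = 64.16.
dP/dQ = −1.72, so dQ/dP = 1/(−1.72) = -0.581.
ε = (dQ/dP)(P/Q) = (-0.581)(64.16/47).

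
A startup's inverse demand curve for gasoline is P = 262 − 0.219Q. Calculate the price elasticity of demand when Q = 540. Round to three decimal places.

-1.215

At Q = 540, P = 262 − 0.219(540) = 143.74.
dP/dQ = −0.219, so dQ/dP = 1/(−0.219) = -4.566.
ε = (dQ/dP)(P/Q) = (-4.566)(143.74/540).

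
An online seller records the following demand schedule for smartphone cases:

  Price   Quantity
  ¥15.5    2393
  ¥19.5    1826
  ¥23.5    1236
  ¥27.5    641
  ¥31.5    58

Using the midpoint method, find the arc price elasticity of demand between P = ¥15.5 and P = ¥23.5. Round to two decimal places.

At P = 15.5, Q = 2393; at P = 23.5, Q = 1236.
ΔQ = -1157, ΔP = 8.0. Midpoints: P̄ = 19.50, Q̄ = 1814.5.
ε = (ΔQ/ΔP)(P̄/Q̄) = (-1157/8.0)(19.50/1814.5).

-1.55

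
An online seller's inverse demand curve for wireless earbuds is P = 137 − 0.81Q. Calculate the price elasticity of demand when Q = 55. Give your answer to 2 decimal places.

-2.08

At Q = 55, P = 137 − 0.81(55) = 92.45.
dP/dQ = −0.81, so dQ/dP = 1/(−0.81) = -1.235.
ε = (dQ/dP)(P/Q) = (-1.235)(92.45/55).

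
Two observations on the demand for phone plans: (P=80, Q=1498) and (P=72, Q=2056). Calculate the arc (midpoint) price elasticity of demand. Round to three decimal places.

-2.983

ΔQ = 2056 − 1498 = 558; ΔP = 72 − 80 = -8.
Midpoints: P̄ = 76.00, Q̄ = 1777.0.
ε = (ΔQ/ΔP)(P̄/Q̄) = (558/-8)(76.00/1777.0).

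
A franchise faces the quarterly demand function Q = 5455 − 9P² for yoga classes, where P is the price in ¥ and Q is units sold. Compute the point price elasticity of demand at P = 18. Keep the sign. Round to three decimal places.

At P = 18, Q = 2539.
dQ/dP = −18P = -324.
ε = (dQ/dP)(P/Q) = (-324)(18/2539).

-2.297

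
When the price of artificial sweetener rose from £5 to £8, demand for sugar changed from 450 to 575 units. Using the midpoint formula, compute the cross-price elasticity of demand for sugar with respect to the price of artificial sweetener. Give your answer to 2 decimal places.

ΔQ_x = 575 − 450 = 125; ΔP_y = 8 − 5 = 3.
Midpoints: P̄_y = 6.50, Q̄_x = 512.5.
ε_xy = (ΔQ_x/ΔP_y)(P̄_y/Q̄_x) = (125/3)(6.50/512.5).
ε_xy > 0, so the goods are substitutes.

0.53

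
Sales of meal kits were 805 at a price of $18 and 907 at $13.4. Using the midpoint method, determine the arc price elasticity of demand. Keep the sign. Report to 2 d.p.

ΔQ = 907 − 805 = 102; ΔP = 13.4 − 18 = -4.6.
Midpoints: P̄ = 15.70, Q̄ = 856.0.
ε = (ΔQ/ΔP)(P̄/Q̄) = (102/-4.6)(15.70/856.0).

-0.41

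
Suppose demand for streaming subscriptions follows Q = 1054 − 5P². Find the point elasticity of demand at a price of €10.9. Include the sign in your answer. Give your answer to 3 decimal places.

-2.583

At P = 10.9, Q = 459.950.
dQ/dP = −10P = -109.
ε = (dQ/dP)(P/Q) = (-109)(10.9/459.950).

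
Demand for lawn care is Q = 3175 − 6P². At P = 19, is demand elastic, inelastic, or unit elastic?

Q = 1009, dQ/dP = -228.
ε = (dQ/dP)(P/Q) ≈ -4.293.
|ε| = 4.29 > 1.

elastic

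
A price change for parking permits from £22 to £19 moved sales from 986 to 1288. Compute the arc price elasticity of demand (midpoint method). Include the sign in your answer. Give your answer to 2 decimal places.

ΔQ = 1288 − 986 = 302; ΔP = 19 − 22 = -3.
Midpoints: P̄ = 20.50, Q̄ = 1137.0.
ε = (ΔQ/ΔP)(P̄/Q̄) = (302/-3)(20.50/1137.0).

-1.82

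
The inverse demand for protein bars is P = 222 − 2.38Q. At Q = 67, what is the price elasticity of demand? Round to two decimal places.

At Q = 67, P = 222 − 2.38(67) = 62.54.
dP/dQ = −2.38, so dQ/dP = 1/(−2.38) = -0.420.
ε = (dQ/dP)(P/Q) = (-0.420)(62.54/67).

-0.39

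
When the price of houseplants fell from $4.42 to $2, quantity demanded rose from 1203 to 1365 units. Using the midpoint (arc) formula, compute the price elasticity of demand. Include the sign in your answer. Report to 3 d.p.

ΔQ = 1365 − 1203 = 162; ΔP = 2 − 4.42 = -2.42.
Midpoints: P̄ = 3.21, Q̄ = 1284.0.
ε = (ΔQ/ΔP)(P̄/Q̄) = (162/-2.42)(3.21/1284.0).

-0.167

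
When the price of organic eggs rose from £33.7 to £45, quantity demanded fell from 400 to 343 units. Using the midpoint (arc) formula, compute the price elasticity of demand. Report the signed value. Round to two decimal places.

ΔQ = 343 − 400 = -57; ΔP = 45 − 33.7 = 11.3.
Midpoints: P̄ = 39.35, Q̄ = 371.5.
ε = (ΔQ/ΔP)(P̄/Q̄) = (-57/11.3)(39.35/371.5).

-0.53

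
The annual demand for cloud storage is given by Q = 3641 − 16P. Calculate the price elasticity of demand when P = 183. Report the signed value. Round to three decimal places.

At P = 183, Q = 713.
dQ/dP = −16.
ε = (dQ/dP)(P/Q) = (-16)(183/713).

-4.107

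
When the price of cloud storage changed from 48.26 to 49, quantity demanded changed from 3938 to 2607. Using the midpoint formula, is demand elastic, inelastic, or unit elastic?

Arc ε ≈ -26.728.
|ε| = 26.73 > 1.

elastic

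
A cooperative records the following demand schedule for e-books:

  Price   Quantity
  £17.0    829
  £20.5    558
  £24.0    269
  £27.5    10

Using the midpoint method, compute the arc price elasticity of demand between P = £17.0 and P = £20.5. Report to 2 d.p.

-2.09

At P = 17.0, Q = 829; at P = 20.5, Q = 558.
ΔQ = -271, ΔP = 3.5. Midpoints: P̄ = 18.75, Q̄ = 693.5.
ε = (ΔQ/ΔP)(P̄/Q̄) = (-271/3.5)(18.75/693.5).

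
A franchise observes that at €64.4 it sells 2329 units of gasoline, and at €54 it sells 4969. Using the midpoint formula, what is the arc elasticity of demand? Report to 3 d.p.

ΔQ = 4969 − 2329 = 2640; ΔP = 54 − 64.4 = -10.4.
Midpoints: P̄ = 59.20, Q̄ = 3649.0.
ε = (ΔQ/ΔP)(P̄/Q̄) = (2640/-10.4)(59.20/3649.0).

-4.118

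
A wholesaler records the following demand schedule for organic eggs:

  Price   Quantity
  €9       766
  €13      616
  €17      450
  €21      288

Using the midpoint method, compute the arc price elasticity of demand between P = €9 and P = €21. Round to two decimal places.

-1.13

At P = 9, Q = 766; at P = 21, Q = 288.
ΔQ = -478, ΔP = 12. Midpoints: P̄ = 15.00, Q̄ = 527.0.
ε = (ΔQ/ΔP)(P̄/Q̄) = (-478/12)(15.00/527.0).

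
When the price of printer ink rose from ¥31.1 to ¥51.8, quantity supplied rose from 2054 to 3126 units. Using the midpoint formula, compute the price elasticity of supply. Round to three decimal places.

0.829

ΔQ = 3126 − 2054 = 1072; ΔP = 51.8 − 31.1 = 20.7.
Midpoints: P̄ = 41.45, Q̄ = 2590.0.
ε_s = (ΔQ/ΔP)(P̄/Q̄) = (1072/20.7)(41.45/2590.0).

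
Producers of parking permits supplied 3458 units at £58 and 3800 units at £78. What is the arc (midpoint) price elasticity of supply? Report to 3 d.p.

ΔQ = 3800 − 3458 = 342; ΔP = 78 − 58 = 20.
Midpoints: P̄ = 68.00, Q̄ = 3629.0.
ε_s = (ΔQ/ΔP)(P̄/Q̄) = (342/20)(68.00/3629.0).

0.320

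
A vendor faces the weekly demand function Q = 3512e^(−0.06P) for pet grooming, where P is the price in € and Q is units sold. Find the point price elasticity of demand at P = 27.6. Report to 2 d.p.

At P = 27.6, Q = 670.445.
dQ/dP = −0.06·3512e^(−0.06P) = −0.06Q = -40.227.
ε = (dQ/dP)(P/Q) = (-40.227)(27.6/670.445).

-1.66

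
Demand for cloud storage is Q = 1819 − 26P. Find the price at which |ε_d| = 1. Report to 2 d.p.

For linear demand Q = a − bP, ε = −bP/(a − bP). |ε| = 1 when bP = a − bP, i.e. P = a/(2b).
P = 1819/(2·26) = 1819/52 = 34.9808.

34.98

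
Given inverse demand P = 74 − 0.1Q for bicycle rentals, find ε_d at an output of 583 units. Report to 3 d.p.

-0.269

At Q = 583, P = 74 − 0.1(583) = 15.70.
dP/dQ = −0.1, so dQ/dP = 1/(−0.1) = -10.000.
ε = (dQ/dP)(P/Q) = (-10.000)(15.70/583).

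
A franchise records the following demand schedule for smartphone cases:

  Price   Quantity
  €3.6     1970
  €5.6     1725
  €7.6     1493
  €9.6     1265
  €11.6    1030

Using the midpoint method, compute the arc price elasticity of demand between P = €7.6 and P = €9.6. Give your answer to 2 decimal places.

-0.71

At P = 7.6, Q = 1493; at P = 9.6, Q = 1265.
ΔQ = -228, ΔP = 2.0. Midpoints: P̄ = 8.60, Q̄ = 1379.0.
ε = (ΔQ/ΔP)(P̄/Q̄) = (-228/2.0)(8.60/1379.0).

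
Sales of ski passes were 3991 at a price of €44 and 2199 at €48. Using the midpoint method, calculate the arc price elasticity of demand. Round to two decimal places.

-6.66

ΔQ = 2199 − 3991 = -1792; ΔP = 48 − 44 = 4.
Midpoints: P̄ = 46.00, Q̄ = 3095.0.
ε = (ΔQ/ΔP)(P̄/Q̄) = (-1792/4)(46.00/3095.0).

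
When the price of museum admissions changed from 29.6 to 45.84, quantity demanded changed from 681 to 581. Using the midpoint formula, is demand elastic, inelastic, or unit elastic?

inelastic

Arc ε ≈ -0.368.
|ε| = 0.37 < 1.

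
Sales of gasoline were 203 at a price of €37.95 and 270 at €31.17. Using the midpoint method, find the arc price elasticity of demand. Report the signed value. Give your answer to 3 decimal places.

ΔQ = 270 − 203 = 67; ΔP = 31.17 − 37.95 = -6.78.
Midpoints: P̄ = 34.56, Q̄ = 236.5.
ε = (ΔQ/ΔP)(P̄/Q̄) = (67/-6.78)(34.56/236.5).

-1.444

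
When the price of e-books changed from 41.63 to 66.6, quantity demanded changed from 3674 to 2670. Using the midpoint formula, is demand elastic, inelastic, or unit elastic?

inelastic

Arc ε ≈ -0.686.
|ε| = 0.69 < 1.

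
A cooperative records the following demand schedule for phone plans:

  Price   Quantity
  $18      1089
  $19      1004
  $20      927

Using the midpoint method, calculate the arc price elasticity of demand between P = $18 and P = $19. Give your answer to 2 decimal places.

-1.50

At P = 18, Q = 1089; at P = 19, Q = 1004.
ΔQ = -85, ΔP = 1. Midpoints: P̄ = 18.50, Q̄ = 1046.5.
ε = (ΔQ/ΔP)(P̄/Q̄) = (-85/1)(18.50/1046.5).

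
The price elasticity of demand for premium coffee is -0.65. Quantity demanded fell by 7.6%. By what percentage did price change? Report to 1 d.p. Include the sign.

%ΔP ≈ %ΔQ / ε = (-7.6%)/(-0.65) = 11.69%.

11.7%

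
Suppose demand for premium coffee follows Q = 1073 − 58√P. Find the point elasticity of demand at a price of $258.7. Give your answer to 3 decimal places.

-3.329

At P = 258.7, Q = 140.119.
dQ/dP = −58/(2√P) = -1.803.
ε = (dQ/dP)(P/Q) = (-1.803)(258.7/140.119).
|ε| > 1, so demand is elastic at this price.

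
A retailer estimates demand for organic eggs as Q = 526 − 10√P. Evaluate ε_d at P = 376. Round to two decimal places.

-0.29

At P = 376, Q = 332.093.
dQ/dP = −10/(2√P) = -0.258.
ε = (dQ/dP)(P/Q) = (-0.258)(376/332.093).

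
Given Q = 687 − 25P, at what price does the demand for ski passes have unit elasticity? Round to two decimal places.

13.74

For linear demand Q = a − bP, ε = −bP/(a − bP). |ε| = 1 when bP = a − bP, i.e. P = a/(2b).
P = 687/(2·25) = 687/50 = 13.7400.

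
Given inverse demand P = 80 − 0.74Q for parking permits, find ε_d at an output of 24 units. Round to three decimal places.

At Q = 24, P = 80 − 0.74(24) = 62.24.
dP/dQ = −0.74, so dQ/dP = 1/(−0.74) = -1.351.
ε = (dQ/dP)(P/Q) = (-1.351)(62.24/24).

-3.505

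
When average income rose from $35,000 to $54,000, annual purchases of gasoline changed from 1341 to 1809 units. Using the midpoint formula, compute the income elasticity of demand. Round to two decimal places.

0.70

ΔQ = 468, ΔI = 19000. Midpoints: Ī = 44,500, Q̄ = 1575.0.
ε_I = (ΔQ/ΔI)(Ī/Q̄) = (468/19000)(44500/1575.0).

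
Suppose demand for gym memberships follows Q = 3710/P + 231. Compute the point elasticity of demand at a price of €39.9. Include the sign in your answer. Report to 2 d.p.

-0.29

At P = 39.9, Q = 323.982.
dQ/dP = −3710/P² = -2.330.
ε = (dQ/dP)(P/Q) = (-2.330)(39.9/323.982).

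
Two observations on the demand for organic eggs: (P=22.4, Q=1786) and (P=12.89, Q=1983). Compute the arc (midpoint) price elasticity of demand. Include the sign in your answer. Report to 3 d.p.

ΔQ = 1983 − 1786 = 197; ΔP = 12.89 − 22.4 = -9.51.
Midpoints: P̄ = 17.64, Q̄ = 1884.5.
ε = (ΔQ/ΔP)(P̄/Q̄) = (197/-9.51)(17.64/1884.5).

-0.194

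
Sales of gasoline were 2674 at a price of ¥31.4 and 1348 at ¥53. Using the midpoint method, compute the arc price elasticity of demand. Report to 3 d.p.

ΔQ = 1348 − 2674 = -1326; ΔP = 53 − 31.4 = 21.6.
Midpoints: P̄ = 42.20, Q̄ = 2011.0.
ε = (ΔQ/ΔP)(P̄/Q̄) = (-1326/21.6)(42.20/2011.0).

-1.288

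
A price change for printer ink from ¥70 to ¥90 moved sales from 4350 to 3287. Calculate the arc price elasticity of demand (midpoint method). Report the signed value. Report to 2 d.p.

-1.11

ΔQ = 3287 − 4350 = -1063; ΔP = 90 − 70 = 20.
Midpoints: P̄ = 80.00, Q̄ = 3818.5.
ε = (ΔQ/ΔP)(P̄/Q̄) = (-1063/20)(80.00/3818.5).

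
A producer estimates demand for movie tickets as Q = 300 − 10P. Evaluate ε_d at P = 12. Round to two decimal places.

-0.67

At P = 12, Q = 180.
dQ/dP = −10.
ε = (dQ/dP)(P/Q) = (-10)(12/180).
|ε| < 1, so demand is inelastic at this price.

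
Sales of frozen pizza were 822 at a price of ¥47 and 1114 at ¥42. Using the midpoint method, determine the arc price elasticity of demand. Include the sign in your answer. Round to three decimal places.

-2.685

ΔQ = 1114 − 822 = 292; ΔP = 42 − 47 = -5.
Midpoints: P̄ = 44.50, Q̄ = 968.0.
ε = (ΔQ/ΔP)(P̄/Q̄) = (292/-5)(44.50/968.0).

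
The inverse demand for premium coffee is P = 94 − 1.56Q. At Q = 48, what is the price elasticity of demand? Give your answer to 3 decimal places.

At Q = 48, P = 94 − 1.56(48) = 19.12.
dP/dQ = −1.56, so dQ/dP = 1/(−1.56) = -0.641.
ε = (dQ/dP)(P/Q) = (-0.641)(19.12/48).

-0.255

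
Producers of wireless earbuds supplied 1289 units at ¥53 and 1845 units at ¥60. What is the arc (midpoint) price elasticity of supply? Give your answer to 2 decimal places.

2.86

ΔQ = 1845 − 1289 = 556; ΔP = 60 − 53 = 7.
Midpoints: P̄ = 56.50, Q̄ = 1567.0.
ε_s = (ΔQ/ΔP)(P̄/Q̄) = (556/7)(56.50/1567.0).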